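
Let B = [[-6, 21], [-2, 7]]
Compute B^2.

[[-6, 21], [-2, 7]]

B² = B (a projection; rank 1, trace 1), so B^2 = B.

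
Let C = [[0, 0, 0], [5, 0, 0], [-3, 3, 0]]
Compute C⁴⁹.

C is strictly triangular, hence nilpotent: C³ = 0, so C⁴⁹ = 0.

[[0, 0, 0], [0, 0, 0], [0, 0, 0]]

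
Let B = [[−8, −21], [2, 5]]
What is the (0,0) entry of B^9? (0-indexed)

tr B = −3 and det B = 2, so the characteristic polynomial is λ² − (−3)λ + (2) with roots −1 and −2.
Eigenvectors give P = [[−3, 7], [1, −2]] with P⁻¹ = [[2, 7], [1, 3]], and B = P·diag(−1, −2)·P⁻¹.
Then B^9 = P·diag(−1, −512)·P⁻¹ = [[3, −3584], [−1, 1024]] · [[2, 7], [1, 3]] = [[−3578, −10731], [1022, 3065]].

−3578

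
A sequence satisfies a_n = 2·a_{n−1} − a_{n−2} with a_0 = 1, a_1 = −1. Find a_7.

With companion matrix Q = [[2, −1], [1, 0]], [a_n, a_{n−1}]ᵀ = Q·[a_{n−1}, a_{n−2}]ᵀ, so [a_7, a_6]ᵀ = Q⁶·[a_1, a_0]ᵀ.
Q⁶ = [[7, −6], [6, −5]], giving [a_7, a_6]ᵀ = [[−13], [−11]].

−13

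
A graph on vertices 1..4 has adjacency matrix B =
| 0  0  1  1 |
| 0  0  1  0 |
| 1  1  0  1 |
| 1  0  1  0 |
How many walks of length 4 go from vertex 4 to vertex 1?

The number of length-4 walks from vertex 4 to vertex 1 is entry (4,1) of B⁴, where B is the adjacency matrix.
B² = [[2, 1, 1, 1], [1, 1, 0, 1], [1, 0, 3, 1], [1, 1, 1, 2]]
B³ = [[2, 1, 4, 3], [1, 0, 3, 1], [4, 3, 2, 4], [3, 1, 4, 2]]
B⁴ = [[7, 4, 6, 6], [4, 3, 2, 4], [6, 2, 11, 6], [6, 4, 6, 7]]

6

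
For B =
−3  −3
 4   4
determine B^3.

B^2 = [[−3, −3], [4, 4]]
B^3 = [[−3, −3], [4, 4]]

[[−3, −3], [4, 4]]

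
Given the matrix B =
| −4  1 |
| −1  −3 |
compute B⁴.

[[176, −161], [161, 15]]

B² = [[15, −7], [7, 8]]
B³ = [[−53, 36], [−36, −17]]
B⁴ = [[176, −161], [161, 15]]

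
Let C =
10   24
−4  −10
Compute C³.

[[40, 96], [−16, −40]]

tr C = 0 and det C = −4, so the characteristic polynomial is λ² − (0)λ + (−4) with roots −2 and 2.
Eigenvectors give P = [[−2, −3], [1, 1]] with P⁻¹ = [[1, 3], [−1, −2]], and C = P·diag(−2, 2)·P⁻¹.
Then C³ = P·diag(−8, 8)·P⁻¹ = [[16, −24], [−8, 8]] · [[1, 3], [−1, −2]] = [[40, 96], [−16, −40]].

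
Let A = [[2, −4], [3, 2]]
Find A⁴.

[[−128, 256], [−192, −128]]

A² = [[−8, −16], [12, −8]]
A³ = [[−64, 0], [0, −64]]
A⁴ = [[−128, 256], [−192, −128]]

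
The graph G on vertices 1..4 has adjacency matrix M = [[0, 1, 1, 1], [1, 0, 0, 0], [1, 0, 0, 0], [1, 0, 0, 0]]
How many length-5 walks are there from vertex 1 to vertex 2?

The number of length-5 walks from vertex 1 to vertex 2 is entry (1,2) of M^5, where M is the adjacency matrix.
M^2 = [[3, 0, 0, 0], [0, 1, 1, 1], [0, 1, 1, 1], [0, 1, 1, 1]]
M^3 = [[0, 3, 3, 3], [3, 0, 0, 0], [3, 0, 0, 0], [3, 0, 0, 0]]
M^4 = [[9, 0, 0, 0], [0, 3, 3, 3], [0, 3, 3, 3], [0, 3, 3, 3]]
M^5 = [[0, 9, 9, 9], [9, 0, 0, 0], [9, 0, 0, 0], [9, 0, 0, 0]]

9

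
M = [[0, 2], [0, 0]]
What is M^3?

M is strictly triangular, hence nilpotent: M^2 = 0, so M^3 = 0.

[[0, 0], [0, 0]]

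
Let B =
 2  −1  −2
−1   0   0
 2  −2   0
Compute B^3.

B^2 = [[1, 2, −4], [−2, 1, 2], [6, −2, −4]]
B^3 = [[−8, 7, −2], [−1, −2, 4], [6, 2, −12]]

[[−8, 7, −2], [−1, −2, 4], [6, 2, −12]]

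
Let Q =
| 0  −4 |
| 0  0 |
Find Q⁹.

[[0, 0], [0, 0]]

Q is strictly triangular, hence nilpotent: Q² = 0, so Q⁹ = 0.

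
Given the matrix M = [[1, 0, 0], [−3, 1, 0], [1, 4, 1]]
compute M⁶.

M = I + N where N = [[0, 0, 0], [−3, 0, 0], [1, 4, 0]] is strictly lower-triangular, so N³ = 0.
(I + N)⁶ = I + 6·N + 15·N² = [[1, 0, 0], [−18, 1, 0], [−174, 24, 1]].

[[1, 0, 0], [−18, 1, 0], [−174, 24, 1]]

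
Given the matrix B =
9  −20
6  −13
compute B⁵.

[[1209, −2420], [726, −1453]]

tr B = −4 and det B = 3, so the characteristic polynomial is λ² − (−4)λ + (3) with roots −1 and −3.
Eigenvectors give P = [[2, 5], [1, 3]] with P⁻¹ = [[3, −5], [−1, 2]], and B = P·diag(−1, −3)·P⁻¹.
Then B⁵ = P·diag(−1, −243)·P⁻¹ = [[−2, −1215], [−1, −729]] · [[3, −5], [−1, 2]] = [[1209, −2420], [726, −1453]].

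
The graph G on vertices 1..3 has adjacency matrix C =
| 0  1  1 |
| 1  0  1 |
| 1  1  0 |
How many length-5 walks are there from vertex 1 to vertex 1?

10

The number of length-5 walks from vertex 1 to vertex 1 is entry (1,1) of C⁵, where C is the adjacency matrix.
C² = [[2, 1, 1], [1, 2, 1], [1, 1, 2]]
C³ = [[2, 3, 3], [3, 2, 3], [3, 3, 2]]
C⁴ = [[6, 5, 5], [5, 6, 5], [5, 5, 6]]
C⁵ = [[10, 11, 11], [11, 10, 11], [11, 11, 10]]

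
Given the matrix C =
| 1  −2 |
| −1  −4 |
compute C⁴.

C² = [[3, 6], [3, 18]]
C³ = [[−3, −30], [−15, −78]]
C⁴ = [[27, 126], [63, 342]]

[[27, 126], [63, 342]]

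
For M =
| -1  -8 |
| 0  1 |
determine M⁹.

[[-1, -8], [0, 1]]

M² = I (check: tr M = 0 and det M = -1), so M⁹ = M since 9 is odd.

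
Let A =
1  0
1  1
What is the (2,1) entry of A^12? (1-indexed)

A = I + N where N = [[0, 0], [1, 0]] is strictly lower-triangular, so N^2 = 0.
(I + N)^12 = I + 12·N = [[1, 0], [12, 1]].

12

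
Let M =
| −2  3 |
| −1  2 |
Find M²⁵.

M² = I (check: tr M = 0 and det M = −1), so M²⁵ = M since 25 is odd.

[[−2, 3], [−1, 2]]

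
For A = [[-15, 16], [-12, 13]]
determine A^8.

tr A = -2 and det A = -3, so the characteristic polynomial is λ² − (-2)λ + (-3) with roots 1 and -3.
Eigenvectors give P = [[-1, -4], [-1, -3]] with P⁻¹ = [[3, -4], [-1, 1]], and A = P·diag(1, -3)·P⁻¹.
Then A^8 = P·diag(1, 6561)·P⁻¹ = [[-1, -26244], [-1, -19683]] · [[3, -4], [-1, 1]] = [[26241, -26240], [19680, -19679]].

[[26241, -26240], [19680, -19679]]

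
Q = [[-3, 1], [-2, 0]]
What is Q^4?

tr Q = -3 and det Q = 2, so the characteristic polynomial is λ² − (-3)λ + (2) with roots -1 and -2.
Eigenvectors give P = [[-1, 1], [-2, 1]] with P⁻¹ = [[1, -1], [2, -1]], and Q = P·diag(-1, -2)·P⁻¹.
Then Q^4 = P·diag(1, 16)·P⁻¹ = [[-1, 16], [-2, 16]] · [[1, -1], [2, -1]] = [[31, -15], [30, -14]].

[[31, -15], [30, -14]]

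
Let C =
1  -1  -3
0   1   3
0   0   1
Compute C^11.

[[1, -11, -198], [0, 1, 33], [0, 0, 1]]

C = I + N where N = [[0, -1, -3], [0, 0, 3], [0, 0, 0]] is strictly upper-triangular, so N^3 = 0.
(I + N)^11 = I + 11·N + 55·N^2 = [[1, -11, -198], [0, 1, 33], [0, 0, 1]].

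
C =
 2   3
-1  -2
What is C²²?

C² = I (check: tr C = 0 and det C = -1), so C²² = I since 22 is even.

[[1, 0], [0, 1]]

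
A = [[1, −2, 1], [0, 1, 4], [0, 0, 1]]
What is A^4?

[[1, −8, −44], [0, 1, 16], [0, 0, 1]]

A = I + N where N = [[0, −2, 1], [0, 0, 4], [0, 0, 0]] is strictly upper-triangular, so N^3 = 0.
(I + N)^4 = I + 4·N + 6·N^2 = [[1, −8, −44], [0, 1, 16], [0, 0, 1]].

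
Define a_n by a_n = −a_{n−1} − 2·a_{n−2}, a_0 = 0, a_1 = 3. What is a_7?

21

With companion matrix A = [[−1, −2], [1, 0]], [a_n, a_{n−1}]ᵀ = A·[a_{n−1}, a_{n−2}]ᵀ, so [a_7, a_6]ᵀ = A⁶·[a_1, a_0]ᵀ.
A⁶ = [[7, 10], [−5, 2]], giving [a_7, a_6]ᵀ = [[21], [−15]].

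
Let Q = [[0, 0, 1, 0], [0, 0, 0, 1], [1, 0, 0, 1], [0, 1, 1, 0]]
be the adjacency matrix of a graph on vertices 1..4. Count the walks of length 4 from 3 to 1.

The number of length-4 walks from vertex 3 to vertex 1 is entry (3,1) of Q⁴, where Q is the adjacency matrix.
Q² = [[1, 0, 0, 1], [0, 1, 1, 0], [0, 1, 2, 0], [1, 0, 0, 2]]
Q³ = [[0, 1, 2, 0], [1, 0, 0, 2], [2, 0, 0, 3], [0, 2, 3, 0]]
Q⁴ = [[2, 0, 0, 3], [0, 2, 3, 0], [0, 3, 5, 0], [3, 0, 0, 5]]

0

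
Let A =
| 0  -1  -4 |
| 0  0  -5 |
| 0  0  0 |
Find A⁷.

[[0, 0, 0], [0, 0, 0], [0, 0, 0]]

A is strictly triangular, hence nilpotent: A³ = 0, so A⁷ = 0.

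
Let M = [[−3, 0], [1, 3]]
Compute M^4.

M^2 = [[9, 0], [0, 9]]
M^3 = [[−27, 0], [9, 27]]
M^4 = [[81, 0], [0, 81]]

[[81, 0], [0, 81]]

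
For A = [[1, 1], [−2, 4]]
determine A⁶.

[[−601, 665], [−1330, 1394]]

tr A = 5 and det A = 6, so the characteristic polynomial is λ² − (5)λ + (6) with roots 2 and 3.
Eigenvectors give P = [[1, −1], [1, −2]] with P⁻¹ = [[2, −1], [1, −1]], and A = P·diag(2, 3)·P⁻¹.
Then A⁶ = P·diag(64, 729)·P⁻¹ = [[64, −729], [64, −1458]] · [[2, −1], [1, −1]] = [[−601, 665], [−1330, 1394]].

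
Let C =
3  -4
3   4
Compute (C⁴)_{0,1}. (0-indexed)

C² = [[-3, -28], [21, 4]]
C³ = [[-93, -100], [75, -68]]
C⁴ = [[-579, -28], [21, -572]]

-28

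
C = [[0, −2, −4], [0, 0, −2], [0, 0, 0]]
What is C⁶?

[[0, 0, 0], [0, 0, 0], [0, 0, 0]]

C is strictly triangular, hence nilpotent: C³ = 0, so C⁶ = 0.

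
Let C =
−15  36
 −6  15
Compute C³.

[[−135, 324], [−54, 135]]

tr C = 0 and det C = −9, so the characteristic polynomial is λ² − (0)λ + (−9) with roots 3 and −3.
Eigenvectors give P = [[−2, 3], [−1, 1]] with P⁻¹ = [[1, −3], [1, −2]], and C = P·diag(3, −3)·P⁻¹.
Then C³ = P·diag(27, −27)·P⁻¹ = [[−54, −81], [−27, −27]] · [[1, −3], [1, −2]] = [[−135, 324], [−54, 135]].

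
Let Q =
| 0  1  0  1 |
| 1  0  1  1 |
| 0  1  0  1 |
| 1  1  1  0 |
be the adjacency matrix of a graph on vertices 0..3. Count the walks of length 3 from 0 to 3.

5

The number of length-3 walks from vertex 0 to vertex 3 is entry (0,3) of Q³, where Q is the adjacency matrix.
Q² = [[2, 1, 2, 1], [1, 3, 1, 2], [2, 1, 2, 1], [1, 2, 1, 3]]
Q³ = [[2, 5, 2, 5], [5, 4, 5, 5], [2, 5, 2, 5], [5, 5, 5, 4]]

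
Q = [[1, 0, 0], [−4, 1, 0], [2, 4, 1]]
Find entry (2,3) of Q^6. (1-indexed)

0

Q = I + N where N = [[0, 0, 0], [−4, 0, 0], [2, 4, 0]] is strictly lower-triangular, so N^3 = 0.
(I + N)^6 = I + 6·N + 15·N^2 = [[1, 0, 0], [−24, 1, 0], [−228, 24, 1]].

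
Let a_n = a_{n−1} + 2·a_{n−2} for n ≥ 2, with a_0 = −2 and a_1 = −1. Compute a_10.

−1025

With companion matrix M = [[1, 2], [1, 0]], [a_n, a_{n−1}]ᵀ = M·[a_{n−1}, a_{n−2}]ᵀ, so [a_10, a_9]ᵀ = M^9·[a_1, a_0]ᵀ.
M^9 = [[341, 342], [171, 170]], giving [a_10, a_9]ᵀ = [[−1025], [−511]].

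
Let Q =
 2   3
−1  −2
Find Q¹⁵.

Q² = I (check: tr Q = 0 and det Q = −1), so Q¹⁵ = Q since 15 is odd.

[[2, 3], [−1, −2]]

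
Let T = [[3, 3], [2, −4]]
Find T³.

T² = [[15, −3], [−2, 22]]
T³ = [[39, 57], [38, −94]]

[[39, 57], [38, −94]]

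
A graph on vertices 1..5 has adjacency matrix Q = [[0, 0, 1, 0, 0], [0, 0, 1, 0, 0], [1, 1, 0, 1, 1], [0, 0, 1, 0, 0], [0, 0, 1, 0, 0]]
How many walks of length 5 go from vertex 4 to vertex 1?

0

The number of length-5 walks from vertex 4 to vertex 1 is entry (4,1) of Q⁵, where Q is the adjacency matrix.
Q² = [[1, 1, 0, 1, 1], [1, 1, 0, 1, 1], [0, 0, 4, 0, 0], [1, 1, 0, 1, 1], [1, 1, 0, 1, 1]]
Q³ = [[0, 0, 4, 0, 0], [0, 0, 4, 0, 0], [4, 4, 0, 4, 4], [0, 0, 4, 0, 0], [0, 0, 4, 0, 0]]
Q⁴ = [[4, 4, 0, 4, 4], [4, 4, 0, 4, 4], [0, 0, 16, 0, 0], [4, 4, 0, 4, 4], [4, 4, 0, 4, 4]]
Q⁵ = [[0, 0, 16, 0, 0], [0, 0, 16, 0, 0], [16, 16, 0, 16, 16], [0, 0, 16, 0, 0], [0, 0, 16, 0, 0]]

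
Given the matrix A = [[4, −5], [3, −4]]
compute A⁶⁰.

A² = I (check: tr A = 0 and det A = −1), so A⁶⁰ = I since 60 is even.

[[1, 0], [0, 1]]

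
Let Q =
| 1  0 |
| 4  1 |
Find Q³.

[[1, 0], [12, 1]]

Q = I + N where N = [[0, 0], [4, 0]] is strictly lower-triangular, so N² = 0.
(I + N)³ = I + 3·N = [[1, 0], [12, 1]].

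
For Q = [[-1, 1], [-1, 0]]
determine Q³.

Q² = [[0, -1], [1, -1]]
Q³ = [[1, 0], [0, 1]]

[[1, 0], [0, 1]]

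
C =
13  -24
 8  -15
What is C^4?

[[-239, 480], [-160, 321]]

tr C = -2 and det C = -3, so the characteristic polynomial is λ² − (-2)λ + (-3) with roots -3 and 1.
Eigenvectors give P = [[-3, 2], [-2, 1]] with P⁻¹ = [[1, -2], [2, -3]], and C = P·diag(-3, 1)·P⁻¹.
Then C^4 = P·diag(81, 1)·P⁻¹ = [[-243, 2], [-162, 1]] · [[1, -2], [2, -3]] = [[-239, 480], [-160, 321]].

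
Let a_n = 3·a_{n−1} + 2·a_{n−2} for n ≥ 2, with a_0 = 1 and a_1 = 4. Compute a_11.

1293962

With companion matrix A = [[3, 2], [1, 0]], [a_n, a_{n−1}]ᵀ = A·[a_{n−1}, a_{n−2}]ᵀ, so [a_11, a_10]ᵀ = A^10·[a_1, a_0]ᵀ.
A^10 = [[283667, 159294], [79647, 44726]], giving [a_11, a_10]ᵀ = [[1293962], [363314]].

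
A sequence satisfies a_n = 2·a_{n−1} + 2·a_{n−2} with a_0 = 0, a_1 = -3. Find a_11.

-54816

With companion matrix C = [[2, 2], [1, 0]], [a_n, a_{n−1}]ᵀ = C·[a_{n−1}, a_{n−2}]ᵀ, so [a_11, a_10]ᵀ = C¹⁰·[a_1, a_0]ᵀ.
C¹⁰ = [[18272, 13376], [6688, 4896]], giving [a_11, a_10]ᵀ = [[-54816], [-20064]].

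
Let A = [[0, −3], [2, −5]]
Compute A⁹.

tr A = −5 and det A = 6, so the characteristic polynomial is λ² − (−5)λ + (6) with roots −3 and −2.
Eigenvectors give P = [[−1, 3], [−1, 2]] with P⁻¹ = [[2, −3], [1, −1]], and A = P·diag(−3, −2)·P⁻¹.
Then A⁹ = P·diag(−19683, −512)·P⁻¹ = [[19683, −1536], [19683, −1024]] · [[2, −3], [1, −1]] = [[37830, −57513], [38342, −58025]].

[[37830, −57513], [38342, −58025]]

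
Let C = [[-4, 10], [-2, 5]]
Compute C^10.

C² = C (a projection; rank 1, trace 1), so C^10 = C.

[[-4, 10], [-2, 5]]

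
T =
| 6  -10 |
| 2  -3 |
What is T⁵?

tr T = 3 and det T = 2, so the characteristic polynomial is λ² − (3)λ + (2) with roots 1 and 2.
Eigenvectors give P = [[2, 5], [1, 2]] with P⁻¹ = [[-2, 5], [1, -2]], and T = P·diag(1, 2)·P⁻¹.
Then T⁵ = P·diag(1, 32)·P⁻¹ = [[2, 160], [1, 64]] · [[-2, 5], [1, -2]] = [[156, -310], [62, -123]].

[[156, -310], [62, -123]]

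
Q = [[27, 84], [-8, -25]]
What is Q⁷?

tr Q = 2 and det Q = -3, so the characteristic polynomial is λ² − (2)λ + (-3) with roots -1 and 3.
Eigenvectors give P = [[-3, 7], [1, -2]] with P⁻¹ = [[2, 7], [1, 3]], and Q = P·diag(-1, 3)·P⁻¹.
Then Q⁷ = P·diag(-1, 2187)·P⁻¹ = [[3, 15309], [-1, -4374]] · [[2, 7], [1, 3]] = [[15315, 45948], [-4376, -13129]].

[[15315, 45948], [-4376, -13129]]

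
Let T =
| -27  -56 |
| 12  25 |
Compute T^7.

tr T = -2 and det T = -3, so the characteristic polynomial is λ² − (-2)λ + (-3) with roots 1 and -3.
Eigenvectors give P = [[-2, 7], [1, -3]] with P⁻¹ = [[3, 7], [1, 2]], and T = P·diag(1, -3)·P⁻¹.
Then T^7 = P·diag(1, -2187)·P⁻¹ = [[-2, -15309], [1, 6561]] · [[3, 7], [1, 2]] = [[-15315, -30632], [6564, 13129]].

[[-15315, -30632], [6564, 13129]]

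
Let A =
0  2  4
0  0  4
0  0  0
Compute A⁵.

A is strictly triangular, hence nilpotent: A³ = 0, so A⁵ = 0.

[[0, 0, 0], [0, 0, 0], [0, 0, 0]]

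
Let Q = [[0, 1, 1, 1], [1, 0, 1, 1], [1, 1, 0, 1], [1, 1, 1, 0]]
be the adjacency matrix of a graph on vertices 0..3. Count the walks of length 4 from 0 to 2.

The number of length-4 walks from vertex 0 to vertex 2 is entry (0,2) of Q⁴, where Q is the adjacency matrix.
Q² = [[3, 2, 2, 2], [2, 3, 2, 2], [2, 2, 3, 2], [2, 2, 2, 3]]
Q³ = [[6, 7, 7, 7], [7, 6, 7, 7], [7, 7, 6, 7], [7, 7, 7, 6]]
Q⁴ = [[21, 20, 20, 20], [20, 21, 20, 20], [20, 20, 21, 20], [20, 20, 20, 21]]

20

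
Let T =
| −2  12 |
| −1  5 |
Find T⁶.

[[−188, 756], [−63, 253]]

tr T = 3 and det T = 2, so the characteristic polynomial is λ² − (3)λ + (2) with roots 2 and 1.
Eigenvectors give P = [[3, −4], [1, −1]] with P⁻¹ = [[−1, 4], [−1, 3]], and T = P·diag(2, 1)·P⁻¹.
Then T⁶ = P·diag(64, 1)·P⁻¹ = [[192, −4], [64, −1]] · [[−1, 4], [−1, 3]] = [[−188, 756], [−63, 253]].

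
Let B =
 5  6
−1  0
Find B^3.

tr B = 5 and det B = 6, so the characteristic polynomial is λ² − (5)λ + (6) with roots 2 and 3.
Eigenvectors give P = [[−2, 3], [1, −1]] with P⁻¹ = [[1, 3], [1, 2]], and B = P·diag(2, 3)·P⁻¹.
Then B^3 = P·diag(8, 27)·P⁻¹ = [[−16, 81], [8, −27]] · [[1, 3], [1, 2]] = [[65, 114], [−19, −30]].

[[65, 114], [−19, −30]]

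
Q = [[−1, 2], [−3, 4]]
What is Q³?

[[−13, 14], [−21, 22]]

tr Q = 3 and det Q = 2, so the characteristic polynomial is λ² − (3)λ + (2) with roots 2 and 1.
Eigenvectors give P = [[−2, 1], [−3, 1]] with P⁻¹ = [[1, −1], [3, −2]], and Q = P·diag(2, 1)·P⁻¹.
Then Q³ = P·diag(8, 1)·P⁻¹ = [[−16, 1], [−24, 1]] · [[1, −1], [3, −2]] = [[−13, 14], [−21, 22]].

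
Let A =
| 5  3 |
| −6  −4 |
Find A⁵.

tr A = 1 and det A = −2, so the characteristic polynomial is λ² − (1)λ + (−2) with roots −1 and 2.
Eigenvectors give P = [[1, −1], [−2, 1]] with P⁻¹ = [[−1, −1], [−2, −1]], and A = P·diag(−1, 2)·P⁻¹.
Then A⁵ = P·diag(−1, 32)·P⁻¹ = [[−1, −32], [2, 32]] · [[−1, −1], [−2, −1]] = [[65, 33], [−66, −34]].

[[65, 33], [−66, −34]]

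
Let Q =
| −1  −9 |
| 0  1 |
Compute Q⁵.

[[−1, −9], [0, 1]]

Q² = I (check: tr Q = 0 and det Q = −1), so Q⁵ = Q since 5 is odd.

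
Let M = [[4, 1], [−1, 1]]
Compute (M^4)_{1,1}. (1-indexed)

M^2 = [[15, 5], [−5, 0]]
M^3 = [[55, 20], [−20, −5]]
M^4 = [[200, 75], [−75, −25]]

200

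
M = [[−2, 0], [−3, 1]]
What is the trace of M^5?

tr M = −1 and det M = −2, so the characteristic polynomial is λ² − (−1)λ + (−2) with roots 1 and −2.
Eigenvectors give P = [[0, 1], [−1, 1]] with P⁻¹ = [[1, −1], [1, 0]], and M = P·diag(1, −2)·P⁻¹.
Then M^5 = P·diag(1, −32)·P⁻¹ = [[0, −32], [−1, −32]] · [[1, −1], [1, 0]] = [[−32, 0], [−33, 1]].

−31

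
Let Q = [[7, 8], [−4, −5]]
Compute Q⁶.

tr Q = 2 and det Q = −3, so the characteristic polynomial is λ² − (2)λ + (−3) with roots 3 and −1.
Eigenvectors give P = [[−2, −1], [1, 1]] with P⁻¹ = [[−1, −1], [1, 2]], and Q = P·diag(3, −1)·P⁻¹.
Then Q⁶ = P·diag(729, 1)·P⁻¹ = [[−1458, −1], [729, 1]] · [[−1, −1], [1, 2]] = [[1457, 1456], [−728, −727]].

[[1457, 1456], [−728, −727]]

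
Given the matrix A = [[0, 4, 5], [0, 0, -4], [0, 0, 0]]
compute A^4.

A is strictly triangular, hence nilpotent: A^3 = 0, so A^4 = 0.

[[0, 0, 0], [0, 0, 0], [0, 0, 0]]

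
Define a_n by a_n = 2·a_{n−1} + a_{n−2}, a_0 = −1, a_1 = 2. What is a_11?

With companion matrix M = [[2, 1], [1, 0]], [a_n, a_{n−1}]ᵀ = M·[a_{n−1}, a_{n−2}]ᵀ, so [a_11, a_10]ᵀ = M¹⁰·[a_1, a_0]ᵀ.
M¹⁰ = [[5741, 2378], [2378, 985]], giving [a_11, a_10]ᵀ = [[9104], [3771]].

9104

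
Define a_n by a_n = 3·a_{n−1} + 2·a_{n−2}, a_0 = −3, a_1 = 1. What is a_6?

With companion matrix A = [[3, 2], [1, 0]], [a_n, a_{n−1}]ᵀ = A·[a_{n−1}, a_{n−2}]ᵀ, so [a_6, a_5]ᵀ = A⁵·[a_1, a_0]ᵀ.
A⁵ = [[495, 278], [139, 78]], giving [a_6, a_5]ᵀ = [[−339], [−95]].

−339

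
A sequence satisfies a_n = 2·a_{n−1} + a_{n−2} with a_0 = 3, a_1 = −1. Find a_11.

With companion matrix B = [[2, 1], [1, 0]], [a_n, a_{n−1}]ᵀ = B·[a_{n−1}, a_{n−2}]ᵀ, so [a_11, a_10]ᵀ = B^10·[a_1, a_0]ᵀ.
B^10 = [[5741, 2378], [2378, 985]], giving [a_11, a_10]ᵀ = [[1393], [577]].

1393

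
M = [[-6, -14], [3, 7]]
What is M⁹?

M² = M (a projection; rank 1, trace 1), so M⁹ = M.

[[-6, -14], [3, 7]]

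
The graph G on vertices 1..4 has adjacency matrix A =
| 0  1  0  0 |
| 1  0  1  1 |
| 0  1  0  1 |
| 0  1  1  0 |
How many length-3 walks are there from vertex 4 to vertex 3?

The number of length-3 walks from vertex 4 to vertex 3 is entry (4,3) of A³, where A is the adjacency matrix.
A² = [[1, 0, 1, 1], [0, 3, 1, 1], [1, 1, 2, 1], [1, 1, 1, 2]]
A³ = [[0, 3, 1, 1], [3, 2, 4, 4], [1, 4, 2, 3], [1, 4, 3, 2]]

3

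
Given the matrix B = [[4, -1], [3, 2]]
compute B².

[[13, -6], [18, 1]]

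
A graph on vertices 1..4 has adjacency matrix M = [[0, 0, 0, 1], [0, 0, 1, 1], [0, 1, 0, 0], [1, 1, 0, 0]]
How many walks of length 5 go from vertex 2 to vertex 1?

0

The number of length-5 walks from vertex 2 to vertex 1 is entry (2,1) of M^5, where M is the adjacency matrix.
M^2 = [[1, 1, 0, 0], [1, 2, 0, 0], [0, 0, 1, 1], [0, 0, 1, 2]]
M^3 = [[0, 0, 1, 2], [0, 0, 2, 3], [1, 2, 0, 0], [2, 3, 0, 0]]
M^4 = [[2, 3, 0, 0], [3, 5, 0, 0], [0, 0, 2, 3], [0, 0, 3, 5]]
M^5 = [[0, 0, 3, 5], [0, 0, 5, 8], [3, 5, 0, 0], [5, 8, 0, 0]]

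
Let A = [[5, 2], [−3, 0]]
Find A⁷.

[[6305, 4118], [−6177, −3990]]

tr A = 5 and det A = 6, so the characteristic polynomial is λ² − (5)λ + (6) with roots 3 and 2.
Eigenvectors give P = [[−1, 2], [1, −3]] with P⁻¹ = [[−3, −2], [−1, −1]], and A = P·diag(3, 2)·P⁻¹.
Then A⁷ = P·diag(2187, 128)·P⁻¹ = [[−2187, 256], [2187, −384]] · [[−3, −2], [−1, −1]] = [[6305, 4118], [−6177, −3990]].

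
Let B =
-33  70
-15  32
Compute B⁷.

tr B = -1 and det B = -6, so the characteristic polynomial is λ² − (-1)λ + (-6) with roots -3 and 2.
Eigenvectors give P = [[7, 2], [3, 1]] with P⁻¹ = [[1, -2], [-3, 7]], and B = P·diag(-3, 2)·P⁻¹.
Then B⁷ = P·diag(-2187, 128)·P⁻¹ = [[-15309, 256], [-6561, 128]] · [[1, -2], [-3, 7]] = [[-16077, 32410], [-6945, 14018]].

[[-16077, 32410], [-6945, 14018]]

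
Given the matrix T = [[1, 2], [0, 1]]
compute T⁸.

[[1, 16], [0, 1]]

T = I + N where N = [[0, 2], [0, 0]] is strictly upper-triangular, so N² = 0.
(I + N)⁸ = I + 8·N = [[1, 16], [0, 1]].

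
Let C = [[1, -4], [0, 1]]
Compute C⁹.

C = I + N where N = [[0, -4], [0, 0]] is strictly upper-triangular, so N² = 0.
(I + N)⁹ = I + 9·N = [[1, -36], [0, 1]].

[[1, -36], [0, 1]]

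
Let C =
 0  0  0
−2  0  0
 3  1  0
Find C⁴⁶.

C is strictly triangular, hence nilpotent: C³ = 0, so C⁴⁶ = 0.

[[0, 0, 0], [0, 0, 0], [0, 0, 0]]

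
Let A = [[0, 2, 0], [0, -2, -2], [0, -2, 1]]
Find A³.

A² = [[0, -4, -4], [0, 8, 2], [0, 2, 5]]
A³ = [[0, 16, 4], [0, -20, -14], [0, -14, 1]]

[[0, 16, 4], [0, -20, -14], [0, -14, 1]]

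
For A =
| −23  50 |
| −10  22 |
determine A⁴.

[[341, −650], [130, −244]]

tr A = −1 and det A = −6, so the characteristic polynomial is λ² − (−1)λ + (−6) with roots 2 and −3.
Eigenvectors give P = [[−2, −5], [−1, −2]] with P⁻¹ = [[2, −5], [−1, 2]], and A = P·diag(2, −3)·P⁻¹.
Then A⁴ = P·diag(16, 81)·P⁻¹ = [[−32, −405], [−16, −162]] · [[2, −5], [−1, 2]] = [[341, −650], [130, −244]].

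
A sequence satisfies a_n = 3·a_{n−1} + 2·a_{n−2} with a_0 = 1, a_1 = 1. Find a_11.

With companion matrix T = [[3, 2], [1, 0]], [a_n, a_{n−1}]ᵀ = T·[a_{n−1}, a_{n−2}]ᵀ, so [a_11, a_10]ᵀ = T^10·[a_1, a_0]ᵀ.
T^10 = [[283667, 159294], [79647, 44726]], giving [a_11, a_10]ᵀ = [[442961], [124373]].

442961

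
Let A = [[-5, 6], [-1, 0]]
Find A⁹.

[[-58025, 115026], [-19171, 37830]]

tr A = -5 and det A = 6, so the characteristic polynomial is λ² − (-5)λ + (6) with roots -3 and -2.
Eigenvectors give P = [[3, 2], [1, 1]] with P⁻¹ = [[1, -2], [-1, 3]], and A = P·diag(-3, -2)·P⁻¹.
Then A⁹ = P·diag(-19683, -512)·P⁻¹ = [[-59049, -1024], [-19683, -512]] · [[1, -2], [-1, 3]] = [[-58025, 115026], [-19171, 37830]].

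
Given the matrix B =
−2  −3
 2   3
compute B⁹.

B² = B (a projection; rank 1, trace 1), so B⁹ = B.

[[−2, −3], [2, 3]]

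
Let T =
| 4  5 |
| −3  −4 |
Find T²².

[[1, 0], [0, 1]]

T² = I (check: tr T = 0 and det T = −1), so T²² = I since 22 is even.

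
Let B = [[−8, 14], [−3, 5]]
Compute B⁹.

[[−3578, 7154], [−1533, 3065]]

tr B = −3 and det B = 2, so the characteristic polynomial is λ² − (−3)λ + (2) with roots −1 and −2.
Eigenvectors give P = [[2, 7], [1, 3]] with P⁻¹ = [[−3, 7], [1, −2]], and B = P·diag(−1, −2)·P⁻¹.
Then B⁹ = P·diag(−1, −512)·P⁻¹ = [[−2, −3584], [−1, −1536]] · [[−3, 7], [1, −2]] = [[−3578, 7154], [−1533, 3065]].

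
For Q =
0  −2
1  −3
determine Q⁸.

[[−254, 510], [−255, 511]]

tr Q = −3 and det Q = 2, so the characteristic polynomial is λ² − (−3)λ + (2) with roots −1 and −2.
Eigenvectors give P = [[−2, 1], [−1, 1]] with P⁻¹ = [[−1, 1], [−1, 2]], and Q = P·diag(−1, −2)·P⁻¹.
Then Q⁸ = P·diag(1, 256)·P⁻¹ = [[−2, 256], [−1, 256]] · [[−1, 1], [−1, 2]] = [[−254, 510], [−255, 511]].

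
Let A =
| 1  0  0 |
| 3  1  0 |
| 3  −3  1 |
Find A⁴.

A = I + N where N = [[0, 0, 0], [3, 0, 0], [3, −3, 0]] is strictly lower-triangular, so N³ = 0.
(I + N)⁴ = I + 4·N + 6·N² = [[1, 0, 0], [12, 1, 0], [−42, −12, 1]].

[[1, 0, 0], [12, 1, 0], [−42, −12, 1]]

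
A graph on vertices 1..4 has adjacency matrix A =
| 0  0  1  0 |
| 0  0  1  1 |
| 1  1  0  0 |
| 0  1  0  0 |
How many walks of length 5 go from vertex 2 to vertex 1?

The number of length-5 walks from vertex 2 to vertex 1 is entry (2,1) of A⁵, where A is the adjacency matrix.
A² = [[1, 1, 0, 0], [1, 2, 0, 0], [0, 0, 2, 1], [0, 0, 1, 1]]
A³ = [[0, 0, 2, 1], [0, 0, 3, 2], [2, 3, 0, 0], [1, 2, 0, 0]]
A⁴ = [[2, 3, 0, 0], [3, 5, 0, 0], [0, 0, 5, 3], [0, 0, 3, 2]]
A⁵ = [[0, 0, 5, 3], [0, 0, 8, 5], [5, 8, 0, 0], [3, 5, 0, 0]]

0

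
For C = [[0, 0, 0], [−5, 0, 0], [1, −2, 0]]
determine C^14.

[[0, 0, 0], [0, 0, 0], [0, 0, 0]]

C is strictly triangular, hence nilpotent: C^3 = 0, so C^14 = 0.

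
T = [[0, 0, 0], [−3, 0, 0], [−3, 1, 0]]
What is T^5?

T is strictly triangular, hence nilpotent: T^3 = 0, so T^5 = 0.

[[0, 0, 0], [0, 0, 0], [0, 0, 0]]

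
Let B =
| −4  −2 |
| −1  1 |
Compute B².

[[18, 6], [3, 3]]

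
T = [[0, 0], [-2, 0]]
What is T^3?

T is strictly triangular, hence nilpotent: T^2 = 0, so T^3 = 0.

[[0, 0], [0, 0]]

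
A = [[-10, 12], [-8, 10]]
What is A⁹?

[[-2560, 3072], [-2048, 2560]]

tr A = 0 and det A = -4, so the characteristic polynomial is λ² − (0)λ + (-4) with roots 2 and -2.
Eigenvectors give P = [[1, 3], [1, 2]] with P⁻¹ = [[-2, 3], [1, -1]], and A = P·diag(2, -2)·P⁻¹.
Then A⁹ = P·diag(512, -512)·P⁻¹ = [[512, -1536], [512, -1024]] · [[-2, 3], [1, -1]] = [[-2560, 3072], [-2048, 2560]].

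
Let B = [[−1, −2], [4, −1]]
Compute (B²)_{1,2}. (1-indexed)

4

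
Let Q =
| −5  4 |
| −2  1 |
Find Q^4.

tr Q = −4 and det Q = 3, so the characteristic polynomial is λ² − (−4)λ + (3) with roots −3 and −1.
Eigenvectors give P = [[2, 1], [1, 1]] with P⁻¹ = [[1, −1], [−1, 2]], and Q = P·diag(−3, −1)·P⁻¹.
Then Q^4 = P·diag(81, 1)·P⁻¹ = [[162, 1], [81, 1]] · [[1, −1], [−1, 2]] = [[161, −160], [80, −79]].

[[161, −160], [80, −79]]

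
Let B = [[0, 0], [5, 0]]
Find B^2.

[[0, 0], [0, 0]]

B is strictly triangular, hence nilpotent: B^2 = 0, so B^2 = 0.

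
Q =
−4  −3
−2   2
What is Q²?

[[22, 6], [4, 10]]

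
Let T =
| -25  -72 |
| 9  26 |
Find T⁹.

tr T = 1 and det T = -2, so the characteristic polynomial is λ² − (1)λ + (-2) with roots 2 and -1.
Eigenvectors give P = [[8, 3], [-3, -1]] with P⁻¹ = [[-1, -3], [3, 8]], and T = P·diag(2, -1)·P⁻¹.
Then T⁹ = P·diag(512, -1)·P⁻¹ = [[4096, -3], [-1536, 1]] · [[-1, -3], [3, 8]] = [[-4105, -12312], [1539, 4616]].

[[-4105, -12312], [1539, 4616]]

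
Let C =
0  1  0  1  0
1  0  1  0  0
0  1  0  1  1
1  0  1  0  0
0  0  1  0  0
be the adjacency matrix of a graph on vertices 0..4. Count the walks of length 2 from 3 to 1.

2

The number of length-2 walks from vertex 3 to vertex 1 is entry (3,1) of C², where C is the adjacency matrix.
C² = [[2, 0, 2, 0, 0], [0, 2, 0, 2, 1], [2, 0, 3, 0, 0], [0, 2, 0, 2, 1], [0, 1, 0, 1, 1]]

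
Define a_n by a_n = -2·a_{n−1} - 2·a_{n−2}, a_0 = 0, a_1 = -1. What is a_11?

With companion matrix M = [[-2, -2], [1, 0]], [a_n, a_{n−1}]ᵀ = M·[a_{n−1}, a_{n−2}]ᵀ, so [a_11, a_10]ᵀ = M^10·[a_1, a_0]ᵀ.
M^10 = [[32, 64], [-32, -32]], giving [a_11, a_10]ᵀ = [[-32], [32]].

-32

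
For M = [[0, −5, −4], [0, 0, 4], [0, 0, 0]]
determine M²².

[[0, 0, 0], [0, 0, 0], [0, 0, 0]]

M is strictly triangular, hence nilpotent: M³ = 0, so M²² = 0.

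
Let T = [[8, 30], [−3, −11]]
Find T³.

tr T = −3 and det T = 2, so the characteristic polynomial is λ² − (−3)λ + (2) with roots −2 and −1.
Eigenvectors give P = [[−3, 10], [1, −3]] with P⁻¹ = [[3, 10], [1, 3]], and T = P·diag(−2, −1)·P⁻¹.
Then T³ = P·diag(−8, −1)·P⁻¹ = [[24, −10], [−8, 3]] · [[3, 10], [1, 3]] = [[62, 210], [−21, −71]].

[[62, 210], [−21, −71]]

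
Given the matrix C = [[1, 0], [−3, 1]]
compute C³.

C = I + N where N = [[0, 0], [−3, 0]] is strictly lower-triangular, so N² = 0.
(I + N)³ = I + 3·N = [[1, 0], [−9, 1]].

[[1, 0], [−9, 1]]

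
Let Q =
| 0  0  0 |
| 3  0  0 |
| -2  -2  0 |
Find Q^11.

Q is strictly triangular, hence nilpotent: Q^3 = 0, so Q^11 = 0.

[[0, 0, 0], [0, 0, 0], [0, 0, 0]]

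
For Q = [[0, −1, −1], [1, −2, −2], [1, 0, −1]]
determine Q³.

[[5, −2, −5], [8, −2, −7], [−1, 3, 3]]

Q² = [[−2, 2, 3], [−4, 3, 5], [−1, −1, 0]]
Q³ = [[5, −2, −5], [8, −2, −7], [−1, 3, 3]]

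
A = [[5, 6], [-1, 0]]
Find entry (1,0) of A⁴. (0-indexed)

-65

tr A = 5 and det A = 6, so the characteristic polynomial is λ² − (5)λ + (6) with roots 3 and 2.
Eigenvectors give P = [[-3, 2], [1, -1]] with P⁻¹ = [[-1, -2], [-1, -3]], and A = P·diag(3, 2)·P⁻¹.
Then A⁴ = P·diag(81, 16)·P⁻¹ = [[-243, 32], [81, -16]] · [[-1, -2], [-1, -3]] = [[211, 390], [-65, -114]].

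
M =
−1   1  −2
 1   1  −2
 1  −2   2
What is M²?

[[0, 4, −4], [−2, 6, −8], [−1, −5, 6]]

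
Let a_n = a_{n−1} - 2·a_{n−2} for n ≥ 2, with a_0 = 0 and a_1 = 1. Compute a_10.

-11

With companion matrix C = [[1, -2], [1, 0]], [a_n, a_{n−1}]ᵀ = C·[a_{n−1}, a_{n−2}]ᵀ, so [a_10, a_9]ᵀ = C⁹·[a_1, a_0]ᵀ.
C⁹ = [[-11, 34], [-17, 6]], giving [a_10, a_9]ᵀ = [[-11], [-17]].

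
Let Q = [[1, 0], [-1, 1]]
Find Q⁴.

[[1, 0], [-4, 1]]

Q = I + N where N = [[0, 0], [-1, 0]] is strictly lower-triangular, so N² = 0.
(I + N)⁴ = I + 4·N = [[1, 0], [-4, 1]].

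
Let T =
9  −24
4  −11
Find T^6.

[[−1455, 4368], [−728, 2185]]

tr T = −2 and det T = −3, so the characteristic polynomial is λ² − (−2)λ + (−3) with roots −3 and 1.
Eigenvectors give P = [[2, 3], [1, 1]] with P⁻¹ = [[−1, 3], [1, −2]], and T = P·diag(−3, 1)·P⁻¹.
Then T^6 = P·diag(729, 1)·P⁻¹ = [[1458, 3], [729, 1]] · [[−1, 3], [1, −2]] = [[−1455, 4368], [−728, 2185]].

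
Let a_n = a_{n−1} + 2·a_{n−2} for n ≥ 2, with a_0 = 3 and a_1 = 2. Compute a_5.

52

With companion matrix M = [[1, 2], [1, 0]], [a_n, a_{n−1}]ᵀ = M·[a_{n−1}, a_{n−2}]ᵀ, so [a_5, a_4]ᵀ = M⁴·[a_1, a_0]ᵀ.
M⁴ = [[11, 10], [5, 6]], giving [a_5, a_4]ᵀ = [[52], [28]].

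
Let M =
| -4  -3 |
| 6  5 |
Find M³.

[[-10, -9], [18, 17]]

tr M = 1 and det M = -2, so the characteristic polynomial is λ² − (1)λ + (-2) with roots -1 and 2.
Eigenvectors give P = [[1, 1], [-1, -2]] with P⁻¹ = [[2, 1], [-1, -1]], and M = P·diag(-1, 2)·P⁻¹.
Then M³ = P·diag(-1, 8)·P⁻¹ = [[-1, 8], [1, -16]] · [[2, 1], [-1, -1]] = [[-10, -9], [18, 17]].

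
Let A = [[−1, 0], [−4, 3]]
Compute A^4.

tr A = 2 and det A = −3, so the characteristic polynomial is λ² − (2)λ + (−3) with roots 3 and −1.
Eigenvectors give P = [[0, 1], [−1, 1]] with P⁻¹ = [[1, −1], [1, 0]], and A = P·diag(3, −1)·P⁻¹.
Then A^4 = P·diag(81, 1)·P⁻¹ = [[0, 1], [−81, 1]] · [[1, −1], [1, 0]] = [[1, 0], [−80, 81]].

[[1, 0], [−80, 81]]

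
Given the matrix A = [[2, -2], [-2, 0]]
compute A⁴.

[[80, -48], [-48, 32]]

A² = [[8, -4], [-4, 4]]
A³ = [[24, -16], [-16, 8]]
A⁴ = [[80, -48], [-48, 32]]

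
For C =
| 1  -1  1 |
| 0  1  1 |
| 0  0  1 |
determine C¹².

[[1, -12, -54], [0, 1, 12], [0, 0, 1]]

C = I + N where N = [[0, -1, 1], [0, 0, 1], [0, 0, 0]] is strictly upper-triangular, so N³ = 0.
(I + N)¹² = I + 12·N + 66·N² = [[1, -12, -54], [0, 1, 12], [0, 0, 1]].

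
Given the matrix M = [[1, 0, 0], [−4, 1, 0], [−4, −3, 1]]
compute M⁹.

M = I + N where N = [[0, 0, 0], [−4, 0, 0], [−4, −3, 0]] is strictly lower-triangular, so N³ = 0.
(I + N)⁹ = I + 9·N + 36·N² = [[1, 0, 0], [−36, 1, 0], [396, −27, 1]].

[[1, 0, 0], [−36, 1, 0], [396, −27, 1]]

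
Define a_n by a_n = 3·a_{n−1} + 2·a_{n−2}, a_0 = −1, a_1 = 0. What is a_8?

With companion matrix B = [[3, 2], [1, 0]], [a_n, a_{n−1}]ᵀ = B·[a_{n−1}, a_{n−2}]ᵀ, so [a_8, a_7]ᵀ = B^7·[a_1, a_0]ᵀ.
B^7 = [[6279, 3526], [1763, 990]], giving [a_8, a_7]ᵀ = [[−3526], [−990]].

−3526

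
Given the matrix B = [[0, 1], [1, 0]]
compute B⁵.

[[0, 1], [1, 0]]

B² = I (check: tr B = 0 and det B = -1), so B⁵ = B since 5 is odd.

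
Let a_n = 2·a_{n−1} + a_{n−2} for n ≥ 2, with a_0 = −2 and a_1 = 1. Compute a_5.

5

With companion matrix M = [[2, 1], [1, 0]], [a_n, a_{n−1}]ᵀ = M·[a_{n−1}, a_{n−2}]ᵀ, so [a_5, a_4]ᵀ = M⁴·[a_1, a_0]ᵀ.
M⁴ = [[29, 12], [12, 5]], giving [a_5, a_4]ᵀ = [[5], [2]].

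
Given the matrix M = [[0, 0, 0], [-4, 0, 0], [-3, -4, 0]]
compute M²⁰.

[[0, 0, 0], [0, 0, 0], [0, 0, 0]]

M is strictly triangular, hence nilpotent: M³ = 0, so M²⁰ = 0.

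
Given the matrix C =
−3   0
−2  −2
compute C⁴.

[[81, 0], [130, 16]]

C² = [[9, 0], [10, 4]]
C³ = [[−27, 0], [−38, −8]]
C⁴ = [[81, 0], [130, 16]]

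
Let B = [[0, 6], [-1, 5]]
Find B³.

[[-30, 114], [-19, 65]]

tr B = 5 and det B = 6, so the characteristic polynomial is λ² − (5)λ + (6) with roots 2 and 3.
Eigenvectors give P = [[3, 2], [1, 1]] with P⁻¹ = [[1, -2], [-1, 3]], and B = P·diag(2, 3)·P⁻¹.
Then B³ = P·diag(8, 27)·P⁻¹ = [[24, 54], [8, 27]] · [[1, -2], [-1, 3]] = [[-30, 114], [-19, 65]].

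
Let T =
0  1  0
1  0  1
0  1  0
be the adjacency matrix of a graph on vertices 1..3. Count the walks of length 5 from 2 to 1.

The number of length-5 walks from vertex 2 to vertex 1 is entry (2,1) of T^5, where T is the adjacency matrix.
T^2 = [[1, 0, 1], [0, 2, 0], [1, 0, 1]]
T^3 = [[0, 2, 0], [2, 0, 2], [0, 2, 0]]
T^4 = [[2, 0, 2], [0, 4, 0], [2, 0, 2]]
T^5 = [[0, 4, 0], [4, 0, 4], [0, 4, 0]]

4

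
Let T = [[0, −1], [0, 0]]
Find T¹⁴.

[[0, 0], [0, 0]]

T is strictly triangular, hence nilpotent: T² = 0, so T¹⁴ = 0.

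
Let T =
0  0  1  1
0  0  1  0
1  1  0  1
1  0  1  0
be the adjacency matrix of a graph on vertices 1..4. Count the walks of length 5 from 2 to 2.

The number of length-5 walks from vertex 2 to vertex 2 is entry (2,2) of T⁵, where T is the adjacency matrix.
T² = [[2, 1, 1, 1], [1, 1, 0, 1], [1, 0, 3, 1], [1, 1, 1, 2]]
T³ = [[2, 1, 4, 3], [1, 0, 3, 1], [4, 3, 2, 4], [3, 1, 4, 2]]
T⁴ = [[7, 4, 6, 6], [4, 3, 2, 4], [6, 2, 11, 6], [6, 4, 6, 7]]
T⁵ = [[12, 6, 17, 13], [6, 2, 11, 6], [17, 11, 14, 17], [13, 6, 17, 12]]

2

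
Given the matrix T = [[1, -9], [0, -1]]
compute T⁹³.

[[1, -9], [0, -1]]

T² = I (check: tr T = 0 and det T = -1), so T⁹³ = T since 93 is odd.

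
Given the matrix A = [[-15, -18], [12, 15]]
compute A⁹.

[[-98415, -118098], [78732, 98415]]

tr A = 0 and det A = -9, so the characteristic polynomial is λ² − (0)λ + (-9) with roots -3 and 3.
Eigenvectors give P = [[-3, 1], [2, -1]] with P⁻¹ = [[-1, -1], [-2, -3]], and A = P·diag(-3, 3)·P⁻¹.
Then A⁹ = P·diag(-19683, 19683)·P⁻¹ = [[59049, 19683], [-39366, -19683]] · [[-1, -1], [-2, -3]] = [[-98415, -118098], [78732, 98415]].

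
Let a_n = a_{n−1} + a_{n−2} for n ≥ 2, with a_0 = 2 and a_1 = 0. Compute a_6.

With companion matrix A = [[1, 1], [1, 0]], [a_n, a_{n−1}]ᵀ = A·[a_{n−1}, a_{n−2}]ᵀ, so [a_6, a_5]ᵀ = A⁵·[a_1, a_0]ᵀ.
A⁵ = [[8, 5], [5, 3]], giving [a_6, a_5]ᵀ = [[10], [6]].

10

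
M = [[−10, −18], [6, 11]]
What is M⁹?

[[−1540, −3078], [1026, 2051]]

tr M = 1 and det M = −2, so the characteristic polynomial is λ² − (1)λ + (−2) with roots 2 and −1.
Eigenvectors give P = [[−3, −2], [2, 1]] with P⁻¹ = [[1, 2], [−2, −3]], and M = P·diag(2, −1)·P⁻¹.
Then M⁹ = P·diag(512, −1)·P⁻¹ = [[−1536, 2], [1024, −1]] · [[1, 2], [−2, −3]] = [[−1540, −3078], [1026, 2051]].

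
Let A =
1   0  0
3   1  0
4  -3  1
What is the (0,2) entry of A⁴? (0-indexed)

0

A = I + N where N = [[0, 0, 0], [3, 0, 0], [4, -3, 0]] is strictly lower-triangular, so N³ = 0.
(I + N)⁴ = I + 4·N + 6·N² = [[1, 0, 0], [12, 1, 0], [-38, -12, 1]].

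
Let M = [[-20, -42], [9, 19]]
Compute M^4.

[[106, 210], [-45, -89]]

tr M = -1 and det M = -2, so the characteristic polynomial is λ² − (-1)λ + (-2) with roots -2 and 1.
Eigenvectors give P = [[7, -2], [-3, 1]] with P⁻¹ = [[1, 2], [3, 7]], and M = P·diag(-2, 1)·P⁻¹.
Then M^4 = P·diag(16, 1)·P⁻¹ = [[112, -2], [-48, 1]] · [[1, 2], [3, 7]] = [[106, 210], [-45, -89]].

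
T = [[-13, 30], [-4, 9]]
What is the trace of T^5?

tr T = -4 and det T = 3, so the characteristic polynomial is λ² − (-4)λ + (3) with roots -3 and -1.
Eigenvectors give P = [[-3, 5], [-1, 2]] with P⁻¹ = [[-2, 5], [-1, 3]], and T = P·diag(-3, -1)·P⁻¹.
Then T^5 = P·diag(-243, -1)·P⁻¹ = [[729, -5], [243, -2]] · [[-2, 5], [-1, 3]] = [[-1453, 3630], [-484, 1209]].

-244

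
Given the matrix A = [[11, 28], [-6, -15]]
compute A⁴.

tr A = -4 and det A = 3, so the characteristic polynomial is λ² − (-4)λ + (3) with roots -1 and -3.
Eigenvectors give P = [[7, -2], [-3, 1]] with P⁻¹ = [[1, 2], [3, 7]], and A = P·diag(-1, -3)·P⁻¹.
Then A⁴ = P·diag(1, 81)·P⁻¹ = [[7, -162], [-3, 81]] · [[1, 2], [3, 7]] = [[-479, -1120], [240, 561]].

[[-479, -1120], [240, 561]]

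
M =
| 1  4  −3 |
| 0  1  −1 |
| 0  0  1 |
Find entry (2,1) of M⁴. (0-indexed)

M = I + N where N = [[0, 4, −3], [0, 0, −1], [0, 0, 0]] is strictly upper-triangular, so N³ = 0.
(I + N)⁴ = I + 4·N + 6·N² = [[1, 16, −36], [0, 1, −4], [0, 0, 1]].

0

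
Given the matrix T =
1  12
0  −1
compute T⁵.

[[1, 12], [0, −1]]

T² = I (check: tr T = 0 and det T = −1), so T⁵ = T since 5 is odd.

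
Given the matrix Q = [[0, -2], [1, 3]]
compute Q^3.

[[-6, -14], [7, 15]]

tr Q = 3 and det Q = 2, so the characteristic polynomial is λ² − (3)λ + (2) with roots 1 and 2.
Eigenvectors give P = [[2, 1], [-1, -1]] with P⁻¹ = [[1, 1], [-1, -2]], and Q = P·diag(1, 2)·P⁻¹.
Then Q^3 = P·diag(1, 8)·P⁻¹ = [[2, 8], [-1, -8]] · [[1, 1], [-1, -2]] = [[-6, -14], [7, 15]].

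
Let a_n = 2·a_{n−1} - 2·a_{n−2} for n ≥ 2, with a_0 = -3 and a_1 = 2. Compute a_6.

With companion matrix C = [[2, -2], [1, 0]], [a_n, a_{n−1}]ᵀ = C·[a_{n−1}, a_{n−2}]ᵀ, so [a_6, a_5]ᵀ = C⁵·[a_1, a_0]ᵀ.
C⁵ = [[-8, 8], [-4, 0]], giving [a_6, a_5]ᵀ = [[-40], [-8]].

-40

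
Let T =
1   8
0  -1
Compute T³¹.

T² = I (check: tr T = 0 and det T = -1), so T³¹ = T since 31 is odd.

[[1, 8], [0, -1]]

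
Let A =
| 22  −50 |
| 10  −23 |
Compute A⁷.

tr A = −1 and det A = −6, so the characteristic polynomial is λ² − (−1)λ + (−6) with roots −3 and 2.
Eigenvectors give P = [[−2, −5], [−1, −2]] with P⁻¹ = [[2, −5], [−1, 2]], and A = P·diag(−3, 2)·P⁻¹.
Then A⁷ = P·diag(−2187, 128)·P⁻¹ = [[4374, −640], [2187, −256]] · [[2, −5], [−1, 2]] = [[9388, −23150], [4630, −11447]].

[[9388, −23150], [4630, −11447]]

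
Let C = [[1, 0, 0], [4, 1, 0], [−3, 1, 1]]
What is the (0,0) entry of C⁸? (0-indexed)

C = I + N where N = [[0, 0, 0], [4, 0, 0], [−3, 1, 0]] is strictly lower-triangular, so N³ = 0.
(I + N)⁸ = I + 8·N + 28·N² = [[1, 0, 0], [32, 1, 0], [88, 8, 1]].

1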